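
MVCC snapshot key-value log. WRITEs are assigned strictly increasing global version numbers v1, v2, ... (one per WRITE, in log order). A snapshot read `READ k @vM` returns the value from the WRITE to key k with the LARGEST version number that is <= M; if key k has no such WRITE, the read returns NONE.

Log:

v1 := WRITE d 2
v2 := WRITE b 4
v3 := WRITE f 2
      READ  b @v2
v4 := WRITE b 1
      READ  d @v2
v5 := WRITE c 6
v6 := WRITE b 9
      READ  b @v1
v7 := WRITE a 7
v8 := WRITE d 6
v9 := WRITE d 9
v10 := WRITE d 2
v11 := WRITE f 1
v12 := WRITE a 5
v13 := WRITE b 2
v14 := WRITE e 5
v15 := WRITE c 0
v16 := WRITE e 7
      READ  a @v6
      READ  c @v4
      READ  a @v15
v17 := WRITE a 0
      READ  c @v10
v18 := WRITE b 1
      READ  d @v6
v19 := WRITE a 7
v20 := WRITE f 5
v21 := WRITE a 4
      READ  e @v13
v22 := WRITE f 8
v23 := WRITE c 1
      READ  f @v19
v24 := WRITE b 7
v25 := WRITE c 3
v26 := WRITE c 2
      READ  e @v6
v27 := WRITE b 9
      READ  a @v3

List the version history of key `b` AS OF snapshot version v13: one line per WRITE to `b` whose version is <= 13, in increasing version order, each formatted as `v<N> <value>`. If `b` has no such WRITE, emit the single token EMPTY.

Scan writes for key=b with version <= 13:
  v1 WRITE d 2 -> skip
  v2 WRITE b 4 -> keep
  v3 WRITE f 2 -> skip
  v4 WRITE b 1 -> keep
  v5 WRITE c 6 -> skip
  v6 WRITE b 9 -> keep
  v7 WRITE a 7 -> skip
  v8 WRITE d 6 -> skip
  v9 WRITE d 9 -> skip
  v10 WRITE d 2 -> skip
  v11 WRITE f 1 -> skip
  v12 WRITE a 5 -> skip
  v13 WRITE b 2 -> keep
  v14 WRITE e 5 -> skip
  v15 WRITE c 0 -> skip
  v16 WRITE e 7 -> skip
  v17 WRITE a 0 -> skip
  v18 WRITE b 1 -> drop (> snap)
  v19 WRITE a 7 -> skip
  v20 WRITE f 5 -> skip
  v21 WRITE a 4 -> skip
  v22 WRITE f 8 -> skip
  v23 WRITE c 1 -> skip
  v24 WRITE b 7 -> drop (> snap)
  v25 WRITE c 3 -> skip
  v26 WRITE c 2 -> skip
  v27 WRITE b 9 -> drop (> snap)
Collected: [(2, 4), (4, 1), (6, 9), (13, 2)]

Answer: v2 4
v4 1
v6 9
v13 2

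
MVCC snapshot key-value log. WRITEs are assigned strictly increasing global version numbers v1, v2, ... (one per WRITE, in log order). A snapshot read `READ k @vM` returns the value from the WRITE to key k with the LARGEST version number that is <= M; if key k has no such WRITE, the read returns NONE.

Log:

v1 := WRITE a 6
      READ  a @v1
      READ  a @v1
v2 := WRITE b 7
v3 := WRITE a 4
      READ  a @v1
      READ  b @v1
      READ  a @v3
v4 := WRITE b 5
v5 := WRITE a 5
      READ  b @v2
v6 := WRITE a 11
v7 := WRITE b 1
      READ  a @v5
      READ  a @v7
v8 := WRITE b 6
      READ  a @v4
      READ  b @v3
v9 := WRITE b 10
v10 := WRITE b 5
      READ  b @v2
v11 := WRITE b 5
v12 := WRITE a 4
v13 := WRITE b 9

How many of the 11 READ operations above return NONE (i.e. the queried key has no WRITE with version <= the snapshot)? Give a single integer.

Answer: 1

Derivation:
v1: WRITE a=6  (a history now [(1, 6)])
READ a @v1: history=[(1, 6)] -> pick v1 -> 6
READ a @v1: history=[(1, 6)] -> pick v1 -> 6
v2: WRITE b=7  (b history now [(2, 7)])
v3: WRITE a=4  (a history now [(1, 6), (3, 4)])
READ a @v1: history=[(1, 6), (3, 4)] -> pick v1 -> 6
READ b @v1: history=[(2, 7)] -> no version <= 1 -> NONE
READ a @v3: history=[(1, 6), (3, 4)] -> pick v3 -> 4
v4: WRITE b=5  (b history now [(2, 7), (4, 5)])
v5: WRITE a=5  (a history now [(1, 6), (3, 4), (5, 5)])
READ b @v2: history=[(2, 7), (4, 5)] -> pick v2 -> 7
v6: WRITE a=11  (a history now [(1, 6), (3, 4), (5, 5), (6, 11)])
v7: WRITE b=1  (b history now [(2, 7), (4, 5), (7, 1)])
READ a @v5: history=[(1, 6), (3, 4), (5, 5), (6, 11)] -> pick v5 -> 5
READ a @v7: history=[(1, 6), (3, 4), (5, 5), (6, 11)] -> pick v6 -> 11
v8: WRITE b=6  (b history now [(2, 7), (4, 5), (7, 1), (8, 6)])
READ a @v4: history=[(1, 6), (3, 4), (5, 5), (6, 11)] -> pick v3 -> 4
READ b @v3: history=[(2, 7), (4, 5), (7, 1), (8, 6)] -> pick v2 -> 7
v9: WRITE b=10  (b history now [(2, 7), (4, 5), (7, 1), (8, 6), (9, 10)])
v10: WRITE b=5  (b history now [(2, 7), (4, 5), (7, 1), (8, 6), (9, 10), (10, 5)])
READ b @v2: history=[(2, 7), (4, 5), (7, 1), (8, 6), (9, 10), (10, 5)] -> pick v2 -> 7
v11: WRITE b=5  (b history now [(2, 7), (4, 5), (7, 1), (8, 6), (9, 10), (10, 5), (11, 5)])
v12: WRITE a=4  (a history now [(1, 6), (3, 4), (5, 5), (6, 11), (12, 4)])
v13: WRITE b=9  (b history now [(2, 7), (4, 5), (7, 1), (8, 6), (9, 10), (10, 5), (11, 5), (13, 9)])
Read results in order: ['6', '6', '6', 'NONE', '4', '7', '5', '11', '4', '7', '7']
NONE count = 1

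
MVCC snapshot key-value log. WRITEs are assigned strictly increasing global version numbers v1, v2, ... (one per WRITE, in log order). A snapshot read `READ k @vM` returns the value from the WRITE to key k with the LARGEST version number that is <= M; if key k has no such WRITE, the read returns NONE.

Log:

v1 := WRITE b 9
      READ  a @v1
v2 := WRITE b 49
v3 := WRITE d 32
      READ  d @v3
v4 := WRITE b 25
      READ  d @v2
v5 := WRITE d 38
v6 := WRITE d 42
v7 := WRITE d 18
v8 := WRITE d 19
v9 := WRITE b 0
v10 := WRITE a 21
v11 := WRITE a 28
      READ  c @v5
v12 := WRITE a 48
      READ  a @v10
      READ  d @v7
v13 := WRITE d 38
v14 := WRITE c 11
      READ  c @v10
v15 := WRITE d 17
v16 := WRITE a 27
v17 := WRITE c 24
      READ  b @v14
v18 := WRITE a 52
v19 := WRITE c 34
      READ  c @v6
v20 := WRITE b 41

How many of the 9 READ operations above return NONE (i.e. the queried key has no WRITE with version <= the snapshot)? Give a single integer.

Answer: 5

Derivation:
v1: WRITE b=9  (b history now [(1, 9)])
READ a @v1: history=[] -> no version <= 1 -> NONE
v2: WRITE b=49  (b history now [(1, 9), (2, 49)])
v3: WRITE d=32  (d history now [(3, 32)])
READ d @v3: history=[(3, 32)] -> pick v3 -> 32
v4: WRITE b=25  (b history now [(1, 9), (2, 49), (4, 25)])
READ d @v2: history=[(3, 32)] -> no version <= 2 -> NONE
v5: WRITE d=38  (d history now [(3, 32), (5, 38)])
v6: WRITE d=42  (d history now [(3, 32), (5, 38), (6, 42)])
v7: WRITE d=18  (d history now [(3, 32), (5, 38), (6, 42), (7, 18)])
v8: WRITE d=19  (d history now [(3, 32), (5, 38), (6, 42), (7, 18), (8, 19)])
v9: WRITE b=0  (b history now [(1, 9), (2, 49), (4, 25), (9, 0)])
v10: WRITE a=21  (a history now [(10, 21)])
v11: WRITE a=28  (a history now [(10, 21), (11, 28)])
READ c @v5: history=[] -> no version <= 5 -> NONE
v12: WRITE a=48  (a history now [(10, 21), (11, 28), (12, 48)])
READ a @v10: history=[(10, 21), (11, 28), (12, 48)] -> pick v10 -> 21
READ d @v7: history=[(3, 32), (5, 38), (6, 42), (7, 18), (8, 19)] -> pick v7 -> 18
v13: WRITE d=38  (d history now [(3, 32), (5, 38), (6, 42), (7, 18), (8, 19), (13, 38)])
v14: WRITE c=11  (c history now [(14, 11)])
READ c @v10: history=[(14, 11)] -> no version <= 10 -> NONE
v15: WRITE d=17  (d history now [(3, 32), (5, 38), (6, 42), (7, 18), (8, 19), (13, 38), (15, 17)])
v16: WRITE a=27  (a history now [(10, 21), (11, 28), (12, 48), (16, 27)])
v17: WRITE c=24  (c history now [(14, 11), (17, 24)])
READ b @v14: history=[(1, 9), (2, 49), (4, 25), (9, 0)] -> pick v9 -> 0
v18: WRITE a=52  (a history now [(10, 21), (11, 28), (12, 48), (16, 27), (18, 52)])
v19: WRITE c=34  (c history now [(14, 11), (17, 24), (19, 34)])
READ c @v6: history=[(14, 11), (17, 24), (19, 34)] -> no version <= 6 -> NONE
v20: WRITE b=41  (b history now [(1, 9), (2, 49), (4, 25), (9, 0), (20, 41)])
Read results in order: ['NONE', '32', 'NONE', 'NONE', '21', '18', 'NONE', '0', 'NONE']
NONE count = 5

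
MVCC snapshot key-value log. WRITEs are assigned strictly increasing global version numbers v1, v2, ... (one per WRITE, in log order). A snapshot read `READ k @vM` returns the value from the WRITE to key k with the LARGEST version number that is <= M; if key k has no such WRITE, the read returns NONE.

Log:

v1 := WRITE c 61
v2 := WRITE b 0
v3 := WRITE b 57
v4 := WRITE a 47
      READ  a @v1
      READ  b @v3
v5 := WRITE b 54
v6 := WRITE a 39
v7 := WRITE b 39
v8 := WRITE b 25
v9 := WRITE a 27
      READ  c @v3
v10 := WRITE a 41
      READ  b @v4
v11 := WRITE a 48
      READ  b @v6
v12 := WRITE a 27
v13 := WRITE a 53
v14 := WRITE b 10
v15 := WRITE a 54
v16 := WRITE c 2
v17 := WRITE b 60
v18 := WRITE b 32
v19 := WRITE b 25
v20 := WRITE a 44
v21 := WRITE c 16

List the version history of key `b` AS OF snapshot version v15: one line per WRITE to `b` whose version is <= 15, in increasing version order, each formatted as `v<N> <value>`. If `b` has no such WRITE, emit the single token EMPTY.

Answer: v2 0
v3 57
v5 54
v7 39
v8 25
v14 10

Derivation:
Scan writes for key=b with version <= 15:
  v1 WRITE c 61 -> skip
  v2 WRITE b 0 -> keep
  v3 WRITE b 57 -> keep
  v4 WRITE a 47 -> skip
  v5 WRITE b 54 -> keep
  v6 WRITE a 39 -> skip
  v7 WRITE b 39 -> keep
  v8 WRITE b 25 -> keep
  v9 WRITE a 27 -> skip
  v10 WRITE a 41 -> skip
  v11 WRITE a 48 -> skip
  v12 WRITE a 27 -> skip
  v13 WRITE a 53 -> skip
  v14 WRITE b 10 -> keep
  v15 WRITE a 54 -> skip
  v16 WRITE c 2 -> skip
  v17 WRITE b 60 -> drop (> snap)
  v18 WRITE b 32 -> drop (> snap)
  v19 WRITE b 25 -> drop (> snap)
  v20 WRITE a 44 -> skip
  v21 WRITE c 16 -> skip
Collected: [(2, 0), (3, 57), (5, 54), (7, 39), (8, 25), (14, 10)]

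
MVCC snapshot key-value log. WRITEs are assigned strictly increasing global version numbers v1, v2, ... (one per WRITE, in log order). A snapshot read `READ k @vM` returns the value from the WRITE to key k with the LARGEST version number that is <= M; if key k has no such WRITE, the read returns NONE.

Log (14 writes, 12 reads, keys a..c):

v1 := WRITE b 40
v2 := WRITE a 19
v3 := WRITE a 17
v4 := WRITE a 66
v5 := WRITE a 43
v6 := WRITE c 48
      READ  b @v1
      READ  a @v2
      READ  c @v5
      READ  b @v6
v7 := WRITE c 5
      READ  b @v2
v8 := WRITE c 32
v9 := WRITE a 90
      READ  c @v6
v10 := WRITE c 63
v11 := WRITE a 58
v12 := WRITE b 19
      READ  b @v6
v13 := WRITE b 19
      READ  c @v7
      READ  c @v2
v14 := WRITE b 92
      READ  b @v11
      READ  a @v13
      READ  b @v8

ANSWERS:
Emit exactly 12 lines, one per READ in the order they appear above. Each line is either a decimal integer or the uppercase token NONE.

Answer: 40
19
NONE
40
40
48
40
5
NONE
40
58
40

Derivation:
v1: WRITE b=40  (b history now [(1, 40)])
v2: WRITE a=19  (a history now [(2, 19)])
v3: WRITE a=17  (a history now [(2, 19), (3, 17)])
v4: WRITE a=66  (a history now [(2, 19), (3, 17), (4, 66)])
v5: WRITE a=43  (a history now [(2, 19), (3, 17), (4, 66), (5, 43)])
v6: WRITE c=48  (c history now [(6, 48)])
READ b @v1: history=[(1, 40)] -> pick v1 -> 40
READ a @v2: history=[(2, 19), (3, 17), (4, 66), (5, 43)] -> pick v2 -> 19
READ c @v5: history=[(6, 48)] -> no version <= 5 -> NONE
READ b @v6: history=[(1, 40)] -> pick v1 -> 40
v7: WRITE c=5  (c history now [(6, 48), (7, 5)])
READ b @v2: history=[(1, 40)] -> pick v1 -> 40
v8: WRITE c=32  (c history now [(6, 48), (7, 5), (8, 32)])
v9: WRITE a=90  (a history now [(2, 19), (3, 17), (4, 66), (5, 43), (9, 90)])
READ c @v6: history=[(6, 48), (7, 5), (8, 32)] -> pick v6 -> 48
v10: WRITE c=63  (c history now [(6, 48), (7, 5), (8, 32), (10, 63)])
v11: WRITE a=58  (a history now [(2, 19), (3, 17), (4, 66), (5, 43), (9, 90), (11, 58)])
v12: WRITE b=19  (b history now [(1, 40), (12, 19)])
READ b @v6: history=[(1, 40), (12, 19)] -> pick v1 -> 40
v13: WRITE b=19  (b history now [(1, 40), (12, 19), (13, 19)])
READ c @v7: history=[(6, 48), (7, 5), (8, 32), (10, 63)] -> pick v7 -> 5
READ c @v2: history=[(6, 48), (7, 5), (8, 32), (10, 63)] -> no version <= 2 -> NONE
v14: WRITE b=92  (b history now [(1, 40), (12, 19), (13, 19), (14, 92)])
READ b @v11: history=[(1, 40), (12, 19), (13, 19), (14, 92)] -> pick v1 -> 40
READ a @v13: history=[(2, 19), (3, 17), (4, 66), (5, 43), (9, 90), (11, 58)] -> pick v11 -> 58
READ b @v8: history=[(1, 40), (12, 19), (13, 19), (14, 92)] -> pick v1 -> 40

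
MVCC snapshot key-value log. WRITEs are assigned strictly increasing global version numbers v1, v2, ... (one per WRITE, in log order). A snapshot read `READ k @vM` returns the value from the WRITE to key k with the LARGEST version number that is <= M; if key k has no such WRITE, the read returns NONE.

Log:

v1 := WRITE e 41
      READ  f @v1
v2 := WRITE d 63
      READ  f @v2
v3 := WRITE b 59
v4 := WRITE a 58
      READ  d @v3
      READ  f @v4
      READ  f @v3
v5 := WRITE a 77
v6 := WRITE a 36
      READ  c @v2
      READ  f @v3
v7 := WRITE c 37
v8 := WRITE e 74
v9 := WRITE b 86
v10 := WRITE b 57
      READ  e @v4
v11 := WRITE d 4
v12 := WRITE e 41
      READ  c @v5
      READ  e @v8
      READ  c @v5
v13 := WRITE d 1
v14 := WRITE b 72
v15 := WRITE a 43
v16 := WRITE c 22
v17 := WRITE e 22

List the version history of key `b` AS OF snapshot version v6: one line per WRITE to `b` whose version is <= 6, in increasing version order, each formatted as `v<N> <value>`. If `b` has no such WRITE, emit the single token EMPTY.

Answer: v3 59

Derivation:
Scan writes for key=b with version <= 6:
  v1 WRITE e 41 -> skip
  v2 WRITE d 63 -> skip
  v3 WRITE b 59 -> keep
  v4 WRITE a 58 -> skip
  v5 WRITE a 77 -> skip
  v6 WRITE a 36 -> skip
  v7 WRITE c 37 -> skip
  v8 WRITE e 74 -> skip
  v9 WRITE b 86 -> drop (> snap)
  v10 WRITE b 57 -> drop (> snap)
  v11 WRITE d 4 -> skip
  v12 WRITE e 41 -> skip
  v13 WRITE d 1 -> skip
  v14 WRITE b 72 -> drop (> snap)
  v15 WRITE a 43 -> skip
  v16 WRITE c 22 -> skip
  v17 WRITE e 22 -> skip
Collected: [(3, 59)]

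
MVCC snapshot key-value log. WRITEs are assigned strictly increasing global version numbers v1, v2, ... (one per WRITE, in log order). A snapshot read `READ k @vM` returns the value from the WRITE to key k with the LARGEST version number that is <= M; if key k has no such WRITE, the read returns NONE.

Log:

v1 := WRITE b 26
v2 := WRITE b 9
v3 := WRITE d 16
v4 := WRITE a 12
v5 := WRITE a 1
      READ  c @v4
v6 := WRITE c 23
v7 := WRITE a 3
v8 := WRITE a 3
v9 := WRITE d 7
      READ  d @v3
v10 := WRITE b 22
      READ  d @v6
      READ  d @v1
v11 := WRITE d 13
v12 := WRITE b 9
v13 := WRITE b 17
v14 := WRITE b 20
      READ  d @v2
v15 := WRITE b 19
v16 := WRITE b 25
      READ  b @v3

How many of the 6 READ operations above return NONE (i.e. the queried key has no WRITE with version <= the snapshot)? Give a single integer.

Answer: 3

Derivation:
v1: WRITE b=26  (b history now [(1, 26)])
v2: WRITE b=9  (b history now [(1, 26), (2, 9)])
v3: WRITE d=16  (d history now [(3, 16)])
v4: WRITE a=12  (a history now [(4, 12)])
v5: WRITE a=1  (a history now [(4, 12), (5, 1)])
READ c @v4: history=[] -> no version <= 4 -> NONE
v6: WRITE c=23  (c history now [(6, 23)])
v7: WRITE a=3  (a history now [(4, 12), (5, 1), (7, 3)])
v8: WRITE a=3  (a history now [(4, 12), (5, 1), (7, 3), (8, 3)])
v9: WRITE d=7  (d history now [(3, 16), (9, 7)])
READ d @v3: history=[(3, 16), (9, 7)] -> pick v3 -> 16
v10: WRITE b=22  (b history now [(1, 26), (2, 9), (10, 22)])
READ d @v6: history=[(3, 16), (9, 7)] -> pick v3 -> 16
READ d @v1: history=[(3, 16), (9, 7)] -> no version <= 1 -> NONE
v11: WRITE d=13  (d history now [(3, 16), (9, 7), (11, 13)])
v12: WRITE b=9  (b history now [(1, 26), (2, 9), (10, 22), (12, 9)])
v13: WRITE b=17  (b history now [(1, 26), (2, 9), (10, 22), (12, 9), (13, 17)])
v14: WRITE b=20  (b history now [(1, 26), (2, 9), (10, 22), (12, 9), (13, 17), (14, 20)])
READ d @v2: history=[(3, 16), (9, 7), (11, 13)] -> no version <= 2 -> NONE
v15: WRITE b=19  (b history now [(1, 26), (2, 9), (10, 22), (12, 9), (13, 17), (14, 20), (15, 19)])
v16: WRITE b=25  (b history now [(1, 26), (2, 9), (10, 22), (12, 9), (13, 17), (14, 20), (15, 19), (16, 25)])
READ b @v3: history=[(1, 26), (2, 9), (10, 22), (12, 9), (13, 17), (14, 20), (15, 19), (16, 25)] -> pick v2 -> 9
Read results in order: ['NONE', '16', '16', 'NONE', 'NONE', '9']
NONE count = 3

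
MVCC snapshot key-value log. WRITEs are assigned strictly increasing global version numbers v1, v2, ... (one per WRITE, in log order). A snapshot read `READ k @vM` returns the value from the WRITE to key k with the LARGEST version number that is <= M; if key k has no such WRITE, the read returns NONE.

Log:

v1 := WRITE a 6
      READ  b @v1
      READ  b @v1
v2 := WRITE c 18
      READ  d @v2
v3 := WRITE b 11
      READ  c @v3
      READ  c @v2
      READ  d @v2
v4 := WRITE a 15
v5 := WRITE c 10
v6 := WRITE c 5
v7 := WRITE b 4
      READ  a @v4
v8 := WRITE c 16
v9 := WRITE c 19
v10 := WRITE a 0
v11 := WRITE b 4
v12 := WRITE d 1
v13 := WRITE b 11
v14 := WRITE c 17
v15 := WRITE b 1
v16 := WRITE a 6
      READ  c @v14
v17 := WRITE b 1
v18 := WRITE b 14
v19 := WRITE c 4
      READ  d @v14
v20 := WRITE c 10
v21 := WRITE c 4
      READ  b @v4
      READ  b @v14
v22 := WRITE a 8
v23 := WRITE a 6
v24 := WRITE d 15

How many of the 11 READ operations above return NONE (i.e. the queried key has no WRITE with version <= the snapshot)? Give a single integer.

Answer: 4

Derivation:
v1: WRITE a=6  (a history now [(1, 6)])
READ b @v1: history=[] -> no version <= 1 -> NONE
READ b @v1: history=[] -> no version <= 1 -> NONE
v2: WRITE c=18  (c history now [(2, 18)])
READ d @v2: history=[] -> no version <= 2 -> NONE
v3: WRITE b=11  (b history now [(3, 11)])
READ c @v3: history=[(2, 18)] -> pick v2 -> 18
READ c @v2: history=[(2, 18)] -> pick v2 -> 18
READ d @v2: history=[] -> no version <= 2 -> NONE
v4: WRITE a=15  (a history now [(1, 6), (4, 15)])
v5: WRITE c=10  (c history now [(2, 18), (5, 10)])
v6: WRITE c=5  (c history now [(2, 18), (5, 10), (6, 5)])
v7: WRITE b=4  (b history now [(3, 11), (7, 4)])
READ a @v4: history=[(1, 6), (4, 15)] -> pick v4 -> 15
v8: WRITE c=16  (c history now [(2, 18), (5, 10), (6, 5), (8, 16)])
v9: WRITE c=19  (c history now [(2, 18), (5, 10), (6, 5), (8, 16), (9, 19)])
v10: WRITE a=0  (a history now [(1, 6), (4, 15), (10, 0)])
v11: WRITE b=4  (b history now [(3, 11), (7, 4), (11, 4)])
v12: WRITE d=1  (d history now [(12, 1)])
v13: WRITE b=11  (b history now [(3, 11), (7, 4), (11, 4), (13, 11)])
v14: WRITE c=17  (c history now [(2, 18), (5, 10), (6, 5), (8, 16), (9, 19), (14, 17)])
v15: WRITE b=1  (b history now [(3, 11), (7, 4), (11, 4), (13, 11), (15, 1)])
v16: WRITE a=6  (a history now [(1, 6), (4, 15), (10, 0), (16, 6)])
READ c @v14: history=[(2, 18), (5, 10), (6, 5), (8, 16), (9, 19), (14, 17)] -> pick v14 -> 17
v17: WRITE b=1  (b history now [(3, 11), (7, 4), (11, 4), (13, 11), (15, 1), (17, 1)])
v18: WRITE b=14  (b history now [(3, 11), (7, 4), (11, 4), (13, 11), (15, 1), (17, 1), (18, 14)])
v19: WRITE c=4  (c history now [(2, 18), (5, 10), (6, 5), (8, 16), (9, 19), (14, 17), (19, 4)])
READ d @v14: history=[(12, 1)] -> pick v12 -> 1
v20: WRITE c=10  (c history now [(2, 18), (5, 10), (6, 5), (8, 16), (9, 19), (14, 17), (19, 4), (20, 10)])
v21: WRITE c=4  (c history now [(2, 18), (5, 10), (6, 5), (8, 16), (9, 19), (14, 17), (19, 4), (20, 10), (21, 4)])
READ b @v4: history=[(3, 11), (7, 4), (11, 4), (13, 11), (15, 1), (17, 1), (18, 14)] -> pick v3 -> 11
READ b @v14: history=[(3, 11), (7, 4), (11, 4), (13, 11), (15, 1), (17, 1), (18, 14)] -> pick v13 -> 11
v22: WRITE a=8  (a history now [(1, 6), (4, 15), (10, 0), (16, 6), (22, 8)])
v23: WRITE a=6  (a history now [(1, 6), (4, 15), (10, 0), (16, 6), (22, 8), (23, 6)])
v24: WRITE d=15  (d history now [(12, 1), (24, 15)])
Read results in order: ['NONE', 'NONE', 'NONE', '18', '18', 'NONE', '15', '17', '1', '11', '11']
NONE count = 4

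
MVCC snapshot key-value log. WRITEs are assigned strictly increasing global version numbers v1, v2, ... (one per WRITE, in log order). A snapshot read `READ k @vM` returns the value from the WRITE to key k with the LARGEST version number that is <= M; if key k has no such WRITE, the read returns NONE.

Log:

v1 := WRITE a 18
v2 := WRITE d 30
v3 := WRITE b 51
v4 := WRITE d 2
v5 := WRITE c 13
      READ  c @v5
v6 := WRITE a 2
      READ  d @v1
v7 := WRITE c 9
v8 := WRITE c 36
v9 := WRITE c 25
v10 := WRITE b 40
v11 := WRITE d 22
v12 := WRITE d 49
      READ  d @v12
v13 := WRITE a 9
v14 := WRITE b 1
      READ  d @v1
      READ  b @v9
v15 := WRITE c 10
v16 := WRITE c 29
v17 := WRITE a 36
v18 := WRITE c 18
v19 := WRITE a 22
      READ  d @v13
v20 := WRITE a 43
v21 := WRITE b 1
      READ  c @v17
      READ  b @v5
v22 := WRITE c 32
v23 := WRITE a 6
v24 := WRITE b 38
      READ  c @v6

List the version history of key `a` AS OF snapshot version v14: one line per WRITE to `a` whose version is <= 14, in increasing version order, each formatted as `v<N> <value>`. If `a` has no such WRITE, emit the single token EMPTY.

Scan writes for key=a with version <= 14:
  v1 WRITE a 18 -> keep
  v2 WRITE d 30 -> skip
  v3 WRITE b 51 -> skip
  v4 WRITE d 2 -> skip
  v5 WRITE c 13 -> skip
  v6 WRITE a 2 -> keep
  v7 WRITE c 9 -> skip
  v8 WRITE c 36 -> skip
  v9 WRITE c 25 -> skip
  v10 WRITE b 40 -> skip
  v11 WRITE d 22 -> skip
  v12 WRITE d 49 -> skip
  v13 WRITE a 9 -> keep
  v14 WRITE b 1 -> skip
  v15 WRITE c 10 -> skip
  v16 WRITE c 29 -> skip
  v17 WRITE a 36 -> drop (> snap)
  v18 WRITE c 18 -> skip
  v19 WRITE a 22 -> drop (> snap)
  v20 WRITE a 43 -> drop (> snap)
  v21 WRITE b 1 -> skip
  v22 WRITE c 32 -> skip
  v23 WRITE a 6 -> drop (> snap)
  v24 WRITE b 38 -> skip
Collected: [(1, 18), (6, 2), (13, 9)]

Answer: v1 18
v6 2
v13 9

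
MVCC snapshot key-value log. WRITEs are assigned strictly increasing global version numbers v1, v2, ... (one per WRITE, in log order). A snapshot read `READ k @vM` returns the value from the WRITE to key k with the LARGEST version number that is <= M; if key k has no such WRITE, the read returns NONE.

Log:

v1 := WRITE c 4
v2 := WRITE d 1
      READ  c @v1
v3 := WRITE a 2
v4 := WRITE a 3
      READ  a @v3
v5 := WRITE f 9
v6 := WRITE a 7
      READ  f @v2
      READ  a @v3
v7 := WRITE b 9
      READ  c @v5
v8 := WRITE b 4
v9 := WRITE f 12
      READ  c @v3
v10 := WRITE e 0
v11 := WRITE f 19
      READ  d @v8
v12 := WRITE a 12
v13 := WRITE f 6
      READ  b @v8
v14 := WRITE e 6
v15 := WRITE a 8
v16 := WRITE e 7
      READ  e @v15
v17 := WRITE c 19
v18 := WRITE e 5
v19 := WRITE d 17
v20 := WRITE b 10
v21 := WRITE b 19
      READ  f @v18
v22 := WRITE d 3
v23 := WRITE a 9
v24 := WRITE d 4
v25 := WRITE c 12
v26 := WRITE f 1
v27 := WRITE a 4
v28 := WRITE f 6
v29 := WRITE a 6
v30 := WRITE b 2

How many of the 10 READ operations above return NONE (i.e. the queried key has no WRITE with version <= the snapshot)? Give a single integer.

Answer: 1

Derivation:
v1: WRITE c=4  (c history now [(1, 4)])
v2: WRITE d=1  (d history now [(2, 1)])
READ c @v1: history=[(1, 4)] -> pick v1 -> 4
v3: WRITE a=2  (a history now [(3, 2)])
v4: WRITE a=3  (a history now [(3, 2), (4, 3)])
READ a @v3: history=[(3, 2), (4, 3)] -> pick v3 -> 2
v5: WRITE f=9  (f history now [(5, 9)])
v6: WRITE a=7  (a history now [(3, 2), (4, 3), (6, 7)])
READ f @v2: history=[(5, 9)] -> no version <= 2 -> NONE
READ a @v3: history=[(3, 2), (4, 3), (6, 7)] -> pick v3 -> 2
v7: WRITE b=9  (b history now [(7, 9)])
READ c @v5: history=[(1, 4)] -> pick v1 -> 4
v8: WRITE b=4  (b history now [(7, 9), (8, 4)])
v9: WRITE f=12  (f history now [(5, 9), (9, 12)])
READ c @v3: history=[(1, 4)] -> pick v1 -> 4
v10: WRITE e=0  (e history now [(10, 0)])
v11: WRITE f=19  (f history now [(5, 9), (9, 12), (11, 19)])
READ d @v8: history=[(2, 1)] -> pick v2 -> 1
v12: WRITE a=12  (a history now [(3, 2), (4, 3), (6, 7), (12, 12)])
v13: WRITE f=6  (f history now [(5, 9), (9, 12), (11, 19), (13, 6)])
READ b @v8: history=[(7, 9), (8, 4)] -> pick v8 -> 4
v14: WRITE e=6  (e history now [(10, 0), (14, 6)])
v15: WRITE a=8  (a history now [(3, 2), (4, 3), (6, 7), (12, 12), (15, 8)])
v16: WRITE e=7  (e history now [(10, 0), (14, 6), (16, 7)])
READ e @v15: history=[(10, 0), (14, 6), (16, 7)] -> pick v14 -> 6
v17: WRITE c=19  (c history now [(1, 4), (17, 19)])
v18: WRITE e=5  (e history now [(10, 0), (14, 6), (16, 7), (18, 5)])
v19: WRITE d=17  (d history now [(2, 1), (19, 17)])
v20: WRITE b=10  (b history now [(7, 9), (8, 4), (20, 10)])
v21: WRITE b=19  (b history now [(7, 9), (8, 4), (20, 10), (21, 19)])
READ f @v18: history=[(5, 9), (9, 12), (11, 19), (13, 6)] -> pick v13 -> 6
v22: WRITE d=3  (d history now [(2, 1), (19, 17), (22, 3)])
v23: WRITE a=9  (a history now [(3, 2), (4, 3), (6, 7), (12, 12), (15, 8), (23, 9)])
v24: WRITE d=4  (d history now [(2, 1), (19, 17), (22, 3), (24, 4)])
v25: WRITE c=12  (c history now [(1, 4), (17, 19), (25, 12)])
v26: WRITE f=1  (f history now [(5, 9), (9, 12), (11, 19), (13, 6), (26, 1)])
v27: WRITE a=4  (a history now [(3, 2), (4, 3), (6, 7), (12, 12), (15, 8), (23, 9), (27, 4)])
v28: WRITE f=6  (f history now [(5, 9), (9, 12), (11, 19), (13, 6), (26, 1), (28, 6)])
v29: WRITE a=6  (a history now [(3, 2), (4, 3), (6, 7), (12, 12), (15, 8), (23, 9), (27, 4), (29, 6)])
v30: WRITE b=2  (b history now [(7, 9), (8, 4), (20, 10), (21, 19), (30, 2)])
Read results in order: ['4', '2', 'NONE', '2', '4', '4', '1', '4', '6', '6']
NONE count = 1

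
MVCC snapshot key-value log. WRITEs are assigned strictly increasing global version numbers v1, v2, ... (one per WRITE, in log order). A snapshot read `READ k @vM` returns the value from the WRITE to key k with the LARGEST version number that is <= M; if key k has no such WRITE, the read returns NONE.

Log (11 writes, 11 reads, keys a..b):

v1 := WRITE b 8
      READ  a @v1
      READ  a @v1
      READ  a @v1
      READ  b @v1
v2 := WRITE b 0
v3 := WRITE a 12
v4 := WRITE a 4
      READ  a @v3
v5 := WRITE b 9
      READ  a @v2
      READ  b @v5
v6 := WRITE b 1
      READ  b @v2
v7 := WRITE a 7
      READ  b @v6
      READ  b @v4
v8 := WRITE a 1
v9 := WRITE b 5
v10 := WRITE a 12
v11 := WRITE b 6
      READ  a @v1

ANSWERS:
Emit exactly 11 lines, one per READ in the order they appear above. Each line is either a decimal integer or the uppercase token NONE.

Answer: NONE
NONE
NONE
8
12
NONE
9
0
1
0
NONE

Derivation:
v1: WRITE b=8  (b history now [(1, 8)])
READ a @v1: history=[] -> no version <= 1 -> NONE
READ a @v1: history=[] -> no version <= 1 -> NONE
READ a @v1: history=[] -> no version <= 1 -> NONE
READ b @v1: history=[(1, 8)] -> pick v1 -> 8
v2: WRITE b=0  (b history now [(1, 8), (2, 0)])
v3: WRITE a=12  (a history now [(3, 12)])
v4: WRITE a=4  (a history now [(3, 12), (4, 4)])
READ a @v3: history=[(3, 12), (4, 4)] -> pick v3 -> 12
v5: WRITE b=9  (b history now [(1, 8), (2, 0), (5, 9)])
READ a @v2: history=[(3, 12), (4, 4)] -> no version <= 2 -> NONE
READ b @v5: history=[(1, 8), (2, 0), (5, 9)] -> pick v5 -> 9
v6: WRITE b=1  (b history now [(1, 8), (2, 0), (5, 9), (6, 1)])
READ b @v2: history=[(1, 8), (2, 0), (5, 9), (6, 1)] -> pick v2 -> 0
v7: WRITE a=7  (a history now [(3, 12), (4, 4), (7, 7)])
READ b @v6: history=[(1, 8), (2, 0), (5, 9), (6, 1)] -> pick v6 -> 1
READ b @v4: history=[(1, 8), (2, 0), (5, 9), (6, 1)] -> pick v2 -> 0
v8: WRITE a=1  (a history now [(3, 12), (4, 4), (7, 7), (8, 1)])
v9: WRITE b=5  (b history now [(1, 8), (2, 0), (5, 9), (6, 1), (9, 5)])
v10: WRITE a=12  (a history now [(3, 12), (4, 4), (7, 7), (8, 1), (10, 12)])
v11: WRITE b=6  (b history now [(1, 8), (2, 0), (5, 9), (6, 1), (9, 5), (11, 6)])
READ a @v1: history=[(3, 12), (4, 4), (7, 7), (8, 1), (10, 12)] -> no version <= 1 -> NONE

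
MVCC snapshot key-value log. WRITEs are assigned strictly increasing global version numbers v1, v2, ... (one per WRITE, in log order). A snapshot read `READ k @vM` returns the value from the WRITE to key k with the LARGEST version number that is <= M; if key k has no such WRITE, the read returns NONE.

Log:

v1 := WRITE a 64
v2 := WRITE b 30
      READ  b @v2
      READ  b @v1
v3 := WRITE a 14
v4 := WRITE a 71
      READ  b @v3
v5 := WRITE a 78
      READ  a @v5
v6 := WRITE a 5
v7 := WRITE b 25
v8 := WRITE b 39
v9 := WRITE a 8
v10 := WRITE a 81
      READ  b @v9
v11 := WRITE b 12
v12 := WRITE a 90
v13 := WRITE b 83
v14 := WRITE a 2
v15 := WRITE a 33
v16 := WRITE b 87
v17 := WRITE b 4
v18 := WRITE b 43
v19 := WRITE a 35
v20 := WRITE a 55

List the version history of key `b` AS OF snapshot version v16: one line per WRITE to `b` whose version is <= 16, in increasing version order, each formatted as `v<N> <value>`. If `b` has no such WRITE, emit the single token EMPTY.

Scan writes for key=b with version <= 16:
  v1 WRITE a 64 -> skip
  v2 WRITE b 30 -> keep
  v3 WRITE a 14 -> skip
  v4 WRITE a 71 -> skip
  v5 WRITE a 78 -> skip
  v6 WRITE a 5 -> skip
  v7 WRITE b 25 -> keep
  v8 WRITE b 39 -> keep
  v9 WRITE a 8 -> skip
  v10 WRITE a 81 -> skip
  v11 WRITE b 12 -> keep
  v12 WRITE a 90 -> skip
  v13 WRITE b 83 -> keep
  v14 WRITE a 2 -> skip
  v15 WRITE a 33 -> skip
  v16 WRITE b 87 -> keep
  v17 WRITE b 4 -> drop (> snap)
  v18 WRITE b 43 -> drop (> snap)
  v19 WRITE a 35 -> skip
  v20 WRITE a 55 -> skip
Collected: [(2, 30), (7, 25), (8, 39), (11, 12), (13, 83), (16, 87)]

Answer: v2 30
v7 25
v8 39
v11 12
v13 83
v16 87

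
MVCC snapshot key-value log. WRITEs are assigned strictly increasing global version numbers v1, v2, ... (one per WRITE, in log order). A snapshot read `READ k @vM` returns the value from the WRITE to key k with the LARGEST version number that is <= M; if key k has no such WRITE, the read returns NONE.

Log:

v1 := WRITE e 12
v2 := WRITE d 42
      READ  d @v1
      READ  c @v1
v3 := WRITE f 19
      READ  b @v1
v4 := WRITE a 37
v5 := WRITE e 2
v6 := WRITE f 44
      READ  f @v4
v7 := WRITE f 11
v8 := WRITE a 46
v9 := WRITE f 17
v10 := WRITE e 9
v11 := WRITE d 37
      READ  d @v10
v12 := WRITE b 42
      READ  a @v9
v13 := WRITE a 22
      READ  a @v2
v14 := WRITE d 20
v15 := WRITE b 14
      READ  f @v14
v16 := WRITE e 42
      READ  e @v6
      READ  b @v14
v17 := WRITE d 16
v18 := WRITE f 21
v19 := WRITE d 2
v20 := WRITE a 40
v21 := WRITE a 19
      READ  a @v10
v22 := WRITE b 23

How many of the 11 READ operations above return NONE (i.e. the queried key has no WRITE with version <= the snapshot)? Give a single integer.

Answer: 4

Derivation:
v1: WRITE e=12  (e history now [(1, 12)])
v2: WRITE d=42  (d history now [(2, 42)])
READ d @v1: history=[(2, 42)] -> no version <= 1 -> NONE
READ c @v1: history=[] -> no version <= 1 -> NONE
v3: WRITE f=19  (f history now [(3, 19)])
READ b @v1: history=[] -> no version <= 1 -> NONE
v4: WRITE a=37  (a history now [(4, 37)])
v5: WRITE e=2  (e history now [(1, 12), (5, 2)])
v6: WRITE f=44  (f history now [(3, 19), (6, 44)])
READ f @v4: history=[(3, 19), (6, 44)] -> pick v3 -> 19
v7: WRITE f=11  (f history now [(3, 19), (6, 44), (7, 11)])
v8: WRITE a=46  (a history now [(4, 37), (8, 46)])
v9: WRITE f=17  (f history now [(3, 19), (6, 44), (7, 11), (9, 17)])
v10: WRITE e=9  (e history now [(1, 12), (5, 2), (10, 9)])
v11: WRITE d=37  (d history now [(2, 42), (11, 37)])
READ d @v10: history=[(2, 42), (11, 37)] -> pick v2 -> 42
v12: WRITE b=42  (b history now [(12, 42)])
READ a @v9: history=[(4, 37), (8, 46)] -> pick v8 -> 46
v13: WRITE a=22  (a history now [(4, 37), (8, 46), (13, 22)])
READ a @v2: history=[(4, 37), (8, 46), (13, 22)] -> no version <= 2 -> NONE
v14: WRITE d=20  (d history now [(2, 42), (11, 37), (14, 20)])
v15: WRITE b=14  (b history now [(12, 42), (15, 14)])
READ f @v14: history=[(3, 19), (6, 44), (7, 11), (9, 17)] -> pick v9 -> 17
v16: WRITE e=42  (e history now [(1, 12), (5, 2), (10, 9), (16, 42)])
READ e @v6: history=[(1, 12), (5, 2), (10, 9), (16, 42)] -> pick v5 -> 2
READ b @v14: history=[(12, 42), (15, 14)] -> pick v12 -> 42
v17: WRITE d=16  (d history now [(2, 42), (11, 37), (14, 20), (17, 16)])
v18: WRITE f=21  (f history now [(3, 19), (6, 44), (7, 11), (9, 17), (18, 21)])
v19: WRITE d=2  (d history now [(2, 42), (11, 37), (14, 20), (17, 16), (19, 2)])
v20: WRITE a=40  (a history now [(4, 37), (8, 46), (13, 22), (20, 40)])
v21: WRITE a=19  (a history now [(4, 37), (8, 46), (13, 22), (20, 40), (21, 19)])
READ a @v10: history=[(4, 37), (8, 46), (13, 22), (20, 40), (21, 19)] -> pick v8 -> 46
v22: WRITE b=23  (b history now [(12, 42), (15, 14), (22, 23)])
Read results in order: ['NONE', 'NONE', 'NONE', '19', '42', '46', 'NONE', '17', '2', '42', '46']
NONE count = 4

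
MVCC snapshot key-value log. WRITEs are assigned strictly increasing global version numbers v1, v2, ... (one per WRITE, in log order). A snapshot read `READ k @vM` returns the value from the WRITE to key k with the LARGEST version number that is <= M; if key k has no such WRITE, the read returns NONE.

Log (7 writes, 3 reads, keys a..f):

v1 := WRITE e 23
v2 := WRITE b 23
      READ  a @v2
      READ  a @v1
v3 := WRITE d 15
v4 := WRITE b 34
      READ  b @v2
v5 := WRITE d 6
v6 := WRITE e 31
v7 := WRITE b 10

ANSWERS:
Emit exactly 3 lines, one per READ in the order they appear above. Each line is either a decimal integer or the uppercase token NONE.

Answer: NONE
NONE
23

Derivation:
v1: WRITE e=23  (e history now [(1, 23)])
v2: WRITE b=23  (b history now [(2, 23)])
READ a @v2: history=[] -> no version <= 2 -> NONE
READ a @v1: history=[] -> no version <= 1 -> NONE
v3: WRITE d=15  (d history now [(3, 15)])
v4: WRITE b=34  (b history now [(2, 23), (4, 34)])
READ b @v2: history=[(2, 23), (4, 34)] -> pick v2 -> 23
v5: WRITE d=6  (d history now [(3, 15), (5, 6)])
v6: WRITE e=31  (e history now [(1, 23), (6, 31)])
v7: WRITE b=10  (b history now [(2, 23), (4, 34), (7, 10)])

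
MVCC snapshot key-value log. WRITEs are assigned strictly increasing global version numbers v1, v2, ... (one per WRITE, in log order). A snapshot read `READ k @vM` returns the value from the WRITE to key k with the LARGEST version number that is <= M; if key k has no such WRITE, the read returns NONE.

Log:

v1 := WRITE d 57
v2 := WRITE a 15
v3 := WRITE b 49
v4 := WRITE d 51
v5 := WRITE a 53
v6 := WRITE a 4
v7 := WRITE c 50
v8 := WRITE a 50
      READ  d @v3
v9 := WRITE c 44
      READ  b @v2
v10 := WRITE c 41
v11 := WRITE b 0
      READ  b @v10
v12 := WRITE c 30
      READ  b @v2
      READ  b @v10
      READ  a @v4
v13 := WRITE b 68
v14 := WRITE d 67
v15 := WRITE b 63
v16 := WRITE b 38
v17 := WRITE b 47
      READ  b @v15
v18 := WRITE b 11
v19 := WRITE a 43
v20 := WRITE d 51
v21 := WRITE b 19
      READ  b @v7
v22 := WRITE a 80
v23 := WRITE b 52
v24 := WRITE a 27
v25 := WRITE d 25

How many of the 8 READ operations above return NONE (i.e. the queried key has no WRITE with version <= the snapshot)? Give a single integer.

v1: WRITE d=57  (d history now [(1, 57)])
v2: WRITE a=15  (a history now [(2, 15)])
v3: WRITE b=49  (b history now [(3, 49)])
v4: WRITE d=51  (d history now [(1, 57), (4, 51)])
v5: WRITE a=53  (a history now [(2, 15), (5, 53)])
v6: WRITE a=4  (a history now [(2, 15), (5, 53), (6, 4)])
v7: WRITE c=50  (c history now [(7, 50)])
v8: WRITE a=50  (a history now [(2, 15), (5, 53), (6, 4), (8, 50)])
READ d @v3: history=[(1, 57), (4, 51)] -> pick v1 -> 57
v9: WRITE c=44  (c history now [(7, 50), (9, 44)])
READ b @v2: history=[(3, 49)] -> no version <= 2 -> NONE
v10: WRITE c=41  (c history now [(7, 50), (9, 44), (10, 41)])
v11: WRITE b=0  (b history now [(3, 49), (11, 0)])
READ b @v10: history=[(3, 49), (11, 0)] -> pick v3 -> 49
v12: WRITE c=30  (c history now [(7, 50), (9, 44), (10, 41), (12, 30)])
READ b @v2: history=[(3, 49), (11, 0)] -> no version <= 2 -> NONE
READ b @v10: history=[(3, 49), (11, 0)] -> pick v3 -> 49
READ a @v4: history=[(2, 15), (5, 53), (6, 4), (8, 50)] -> pick v2 -> 15
v13: WRITE b=68  (b history now [(3, 49), (11, 0), (13, 68)])
v14: WRITE d=67  (d history now [(1, 57), (4, 51), (14, 67)])
v15: WRITE b=63  (b history now [(3, 49), (11, 0), (13, 68), (15, 63)])
v16: WRITE b=38  (b history now [(3, 49), (11, 0), (13, 68), (15, 63), (16, 38)])
v17: WRITE b=47  (b history now [(3, 49), (11, 0), (13, 68), (15, 63), (16, 38), (17, 47)])
READ b @v15: history=[(3, 49), (11, 0), (13, 68), (15, 63), (16, 38), (17, 47)] -> pick v15 -> 63
v18: WRITE b=11  (b history now [(3, 49), (11, 0), (13, 68), (15, 63), (16, 38), (17, 47), (18, 11)])
v19: WRITE a=43  (a history now [(2, 15), (5, 53), (6, 4), (8, 50), (19, 43)])
v20: WRITE d=51  (d history now [(1, 57), (4, 51), (14, 67), (20, 51)])
v21: WRITE b=19  (b history now [(3, 49), (11, 0), (13, 68), (15, 63), (16, 38), (17, 47), (18, 11), (21, 19)])
READ b @v7: history=[(3, 49), (11, 0), (13, 68), (15, 63), (16, 38), (17, 47), (18, 11), (21, 19)] -> pick v3 -> 49
v22: WRITE a=80  (a history now [(2, 15), (5, 53), (6, 4), (8, 50), (19, 43), (22, 80)])
v23: WRITE b=52  (b history now [(3, 49), (11, 0), (13, 68), (15, 63), (16, 38), (17, 47), (18, 11), (21, 19), (23, 52)])
v24: WRITE a=27  (a history now [(2, 15), (5, 53), (6, 4), (8, 50), (19, 43), (22, 80), (24, 27)])
v25: WRITE d=25  (d history now [(1, 57), (4, 51), (14, 67), (20, 51), (25, 25)])
Read results in order: ['57', 'NONE', '49', 'NONE', '49', '15', '63', '49']
NONE count = 2

Answer: 2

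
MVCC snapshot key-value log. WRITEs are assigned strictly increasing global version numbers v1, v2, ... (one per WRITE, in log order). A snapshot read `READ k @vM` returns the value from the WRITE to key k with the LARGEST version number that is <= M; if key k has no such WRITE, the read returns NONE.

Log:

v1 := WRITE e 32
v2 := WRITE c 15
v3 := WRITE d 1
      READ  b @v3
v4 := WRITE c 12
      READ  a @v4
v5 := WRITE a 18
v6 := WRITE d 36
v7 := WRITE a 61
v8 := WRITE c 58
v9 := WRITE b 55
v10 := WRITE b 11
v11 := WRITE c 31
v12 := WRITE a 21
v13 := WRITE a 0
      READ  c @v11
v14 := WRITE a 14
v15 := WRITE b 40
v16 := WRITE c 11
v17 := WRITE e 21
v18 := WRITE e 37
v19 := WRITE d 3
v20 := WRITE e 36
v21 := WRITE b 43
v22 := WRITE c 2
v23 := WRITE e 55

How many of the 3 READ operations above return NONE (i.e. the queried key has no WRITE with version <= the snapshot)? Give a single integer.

Answer: 2

Derivation:
v1: WRITE e=32  (e history now [(1, 32)])
v2: WRITE c=15  (c history now [(2, 15)])
v3: WRITE d=1  (d history now [(3, 1)])
READ b @v3: history=[] -> no version <= 3 -> NONE
v4: WRITE c=12  (c history now [(2, 15), (4, 12)])
READ a @v4: history=[] -> no version <= 4 -> NONE
v5: WRITE a=18  (a history now [(5, 18)])
v6: WRITE d=36  (d history now [(3, 1), (6, 36)])
v7: WRITE a=61  (a history now [(5, 18), (7, 61)])
v8: WRITE c=58  (c history now [(2, 15), (4, 12), (8, 58)])
v9: WRITE b=55  (b history now [(9, 55)])
v10: WRITE b=11  (b history now [(9, 55), (10, 11)])
v11: WRITE c=31  (c history now [(2, 15), (4, 12), (8, 58), (11, 31)])
v12: WRITE a=21  (a history now [(5, 18), (7, 61), (12, 21)])
v13: WRITE a=0  (a history now [(5, 18), (7, 61), (12, 21), (13, 0)])
READ c @v11: history=[(2, 15), (4, 12), (8, 58), (11, 31)] -> pick v11 -> 31
v14: WRITE a=14  (a history now [(5, 18), (7, 61), (12, 21), (13, 0), (14, 14)])
v15: WRITE b=40  (b history now [(9, 55), (10, 11), (15, 40)])
v16: WRITE c=11  (c history now [(2, 15), (4, 12), (8, 58), (11, 31), (16, 11)])
v17: WRITE e=21  (e history now [(1, 32), (17, 21)])
v18: WRITE e=37  (e history now [(1, 32), (17, 21), (18, 37)])
v19: WRITE d=3  (d history now [(3, 1), (6, 36), (19, 3)])
v20: WRITE e=36  (e history now [(1, 32), (17, 21), (18, 37), (20, 36)])
v21: WRITE b=43  (b history now [(9, 55), (10, 11), (15, 40), (21, 43)])
v22: WRITE c=2  (c history now [(2, 15), (4, 12), (8, 58), (11, 31), (16, 11), (22, 2)])
v23: WRITE e=55  (e history now [(1, 32), (17, 21), (18, 37), (20, 36), (23, 55)])
Read results in order: ['NONE', 'NONE', '31']
NONE count = 2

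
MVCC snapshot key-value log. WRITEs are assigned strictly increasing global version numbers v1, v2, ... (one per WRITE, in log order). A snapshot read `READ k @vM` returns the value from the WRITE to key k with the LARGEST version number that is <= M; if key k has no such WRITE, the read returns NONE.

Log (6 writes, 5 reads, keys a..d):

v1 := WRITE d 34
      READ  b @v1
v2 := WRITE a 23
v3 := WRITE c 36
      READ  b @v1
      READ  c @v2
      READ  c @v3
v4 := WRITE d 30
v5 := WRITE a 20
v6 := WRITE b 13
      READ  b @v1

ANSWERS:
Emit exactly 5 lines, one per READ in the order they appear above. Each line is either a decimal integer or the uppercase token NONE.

Answer: NONE
NONE
NONE
36
NONE

Derivation:
v1: WRITE d=34  (d history now [(1, 34)])
READ b @v1: history=[] -> no version <= 1 -> NONE
v2: WRITE a=23  (a history now [(2, 23)])
v3: WRITE c=36  (c history now [(3, 36)])
READ b @v1: history=[] -> no version <= 1 -> NONE
READ c @v2: history=[(3, 36)] -> no version <= 2 -> NONE
READ c @v3: history=[(3, 36)] -> pick v3 -> 36
v4: WRITE d=30  (d history now [(1, 34), (4, 30)])
v5: WRITE a=20  (a history now [(2, 23), (5, 20)])
v6: WRITE b=13  (b history now [(6, 13)])
READ b @v1: history=[(6, 13)] -> no version <= 1 -> NONE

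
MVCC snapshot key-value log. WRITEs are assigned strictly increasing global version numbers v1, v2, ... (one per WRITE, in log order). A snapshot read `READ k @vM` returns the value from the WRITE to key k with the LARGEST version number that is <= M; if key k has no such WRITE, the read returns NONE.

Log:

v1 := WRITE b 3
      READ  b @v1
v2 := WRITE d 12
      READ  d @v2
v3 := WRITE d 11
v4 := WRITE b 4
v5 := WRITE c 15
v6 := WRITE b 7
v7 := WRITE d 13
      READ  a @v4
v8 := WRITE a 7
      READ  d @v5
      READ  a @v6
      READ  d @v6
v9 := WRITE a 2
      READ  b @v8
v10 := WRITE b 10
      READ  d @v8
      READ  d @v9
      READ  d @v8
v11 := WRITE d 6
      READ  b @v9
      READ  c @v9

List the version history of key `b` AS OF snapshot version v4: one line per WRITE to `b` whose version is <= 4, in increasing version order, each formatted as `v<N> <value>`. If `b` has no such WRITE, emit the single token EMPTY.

Scan writes for key=b with version <= 4:
  v1 WRITE b 3 -> keep
  v2 WRITE d 12 -> skip
  v3 WRITE d 11 -> skip
  v4 WRITE b 4 -> keep
  v5 WRITE c 15 -> skip
  v6 WRITE b 7 -> drop (> snap)
  v7 WRITE d 13 -> skip
  v8 WRITE a 7 -> skip
  v9 WRITE a 2 -> skip
  v10 WRITE b 10 -> drop (> snap)
  v11 WRITE d 6 -> skip
Collected: [(1, 3), (4, 4)]

Answer: v1 3
v4 4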